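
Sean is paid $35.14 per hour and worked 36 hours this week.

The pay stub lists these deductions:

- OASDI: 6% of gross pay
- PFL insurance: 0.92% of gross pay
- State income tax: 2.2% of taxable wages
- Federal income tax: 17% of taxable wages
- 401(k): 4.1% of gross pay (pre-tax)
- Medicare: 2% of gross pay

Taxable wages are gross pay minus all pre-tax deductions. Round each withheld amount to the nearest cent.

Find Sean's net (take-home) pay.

$867.40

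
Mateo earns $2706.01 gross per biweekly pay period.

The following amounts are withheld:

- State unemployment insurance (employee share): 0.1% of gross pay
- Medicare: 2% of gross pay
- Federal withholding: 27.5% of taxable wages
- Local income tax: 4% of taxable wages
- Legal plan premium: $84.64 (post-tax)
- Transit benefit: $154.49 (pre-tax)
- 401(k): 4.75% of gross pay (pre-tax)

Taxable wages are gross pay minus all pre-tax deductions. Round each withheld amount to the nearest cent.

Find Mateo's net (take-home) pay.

Transit benefit: $154.49
401(k): $2706.01 × 0.0475 = $128.54
Pre-tax total = $154.49 + $128.54 = $283.03
Taxable wages = $2706.01 − $283.03 = $2422.98
Local income tax: $2422.98 × 0.04 = $96.92
Federal withholding: $2422.98 × 0.275 = $666.32
Medicare: $2706.01 × 0.02 = $54.12
State unemployment insurance (employee share): $2706.01 × 0.001 = $2.71
Legal plan premium: $84.64
Total deductions = $154.49 + $128.54 + $96.92 + $666.32 + $54.12 + $2.71 + $84.64 = $1187.74
Net pay = $2706.01 − $1187.74 = $1518.27

$1518.27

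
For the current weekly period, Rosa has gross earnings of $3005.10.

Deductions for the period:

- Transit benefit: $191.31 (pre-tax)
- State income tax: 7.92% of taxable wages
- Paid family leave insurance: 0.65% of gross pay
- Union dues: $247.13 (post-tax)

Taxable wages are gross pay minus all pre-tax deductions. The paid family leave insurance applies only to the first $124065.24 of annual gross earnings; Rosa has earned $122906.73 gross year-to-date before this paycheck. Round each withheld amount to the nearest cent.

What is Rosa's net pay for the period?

$2336.28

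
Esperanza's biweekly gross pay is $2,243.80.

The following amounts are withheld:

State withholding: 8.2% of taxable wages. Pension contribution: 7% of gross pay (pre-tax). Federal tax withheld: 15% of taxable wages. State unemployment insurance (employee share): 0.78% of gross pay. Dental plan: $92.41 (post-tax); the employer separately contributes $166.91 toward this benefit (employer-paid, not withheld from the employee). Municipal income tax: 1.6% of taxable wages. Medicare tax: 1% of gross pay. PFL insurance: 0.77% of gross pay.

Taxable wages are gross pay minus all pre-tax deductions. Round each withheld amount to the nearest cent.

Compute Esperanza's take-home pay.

$1,419.59

Pension contribution: $2,243.80 × 0.07 = $157.07
Taxable wages = $2,243.80 − $157.07 = $2,086.73
Federal tax withheld: $2,086.73 × 0.15 = $313.01
State withholding: $2,086.73 × 0.082 = $171.11
Municipal income tax: $2,086.73 × 0.016 = $33.39
State unemployment insurance (employee share): $2,243.80 × 0.0078 = $17.50
PFL insurance: $2,243.80 × 0.0077 = $17.28
Medicare tax: $2,243.80 × 0.01 = $22.44
Dental plan: $92.41
(Employer's $166.91 toward dental plan is not withheld from the employee.)
Total deductions = $157.07 + $313.01 + $171.11 + $33.39 + $17.50 + $17.28 + $22.44 + $92.41 = $824.21
Net pay = $2,243.80 − $824.21 = $1,419.59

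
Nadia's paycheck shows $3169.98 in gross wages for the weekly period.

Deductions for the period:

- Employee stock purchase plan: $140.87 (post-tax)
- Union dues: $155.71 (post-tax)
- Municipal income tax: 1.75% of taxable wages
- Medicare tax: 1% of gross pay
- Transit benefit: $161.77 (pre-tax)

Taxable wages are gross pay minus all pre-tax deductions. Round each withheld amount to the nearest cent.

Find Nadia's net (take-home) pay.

Transit benefit: $161.77
Taxable wages = $3169.98 − $161.77 = $3008.21
Municipal income tax: $3008.21 × 0.0175 = $52.64
Medicare tax: $3169.98 × 0.01 = $31.70
Employee stock purchase plan: $140.87
Union dues: $155.71
Total deductions = $161.77 + $52.64 + $31.70 + $140.87 + $155.71 = $542.69
Net pay = $3169.98 − $542.69 = $2627.29

$2627.29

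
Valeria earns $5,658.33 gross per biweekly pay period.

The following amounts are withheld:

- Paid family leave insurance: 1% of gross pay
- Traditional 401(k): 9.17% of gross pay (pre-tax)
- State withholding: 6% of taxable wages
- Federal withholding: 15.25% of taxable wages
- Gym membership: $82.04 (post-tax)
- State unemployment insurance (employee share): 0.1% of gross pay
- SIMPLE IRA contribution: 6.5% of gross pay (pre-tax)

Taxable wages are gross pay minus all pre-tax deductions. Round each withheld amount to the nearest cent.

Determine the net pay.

SIMPLE IRA contribution: $5,658.33 × 0.065 = $367.79
Traditional 401(k): $5,658.33 × 0.0917 = $518.87
Pre-tax total = $367.79 + $518.87 = $886.66
Taxable wages = $5,658.33 − $886.66 = $4,771.67
State withholding: $4,771.67 × 0.06 = $286.30
Federal withholding: $4,771.67 × 0.1525 = $727.68
State unemployment insurance (employee share): $5,658.33 × 0.001 = $5.66
Paid family leave insurance: $5,658.33 × 0.01 = $56.58
Gym membership: $82.04
Total deductions = $367.79 + $518.87 + $286.30 + $727.68 + $5.66 + $56.58 + $82.04 = $2,044.92
Net pay = $5,658.33 − $2,044.92 = $3,613.41

$3,613.41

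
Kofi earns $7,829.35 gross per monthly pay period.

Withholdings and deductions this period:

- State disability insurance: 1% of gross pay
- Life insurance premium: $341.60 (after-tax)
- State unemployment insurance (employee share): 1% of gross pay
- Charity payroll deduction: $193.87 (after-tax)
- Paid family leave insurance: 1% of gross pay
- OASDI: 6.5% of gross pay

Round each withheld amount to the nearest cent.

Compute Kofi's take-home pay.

$6,550.10

Paid family leave insurance: $7,829.35 × 0.01 = $78.29
OASDI: $7,829.35 × 0.065 = $508.91
State disability insurance: $7,829.35 × 0.01 = $78.29
State unemployment insurance (employee share): $7,829.35 × 0.01 = $78.29
Life insurance premium: $341.60
Charity payroll deduction: $193.87
Total deductions = $78.29 + $508.91 + $78.29 + $78.29 + $341.60 + $193.87 = $1,279.25
Net pay = $7,829.35 − $1,279.25 = $6,550.10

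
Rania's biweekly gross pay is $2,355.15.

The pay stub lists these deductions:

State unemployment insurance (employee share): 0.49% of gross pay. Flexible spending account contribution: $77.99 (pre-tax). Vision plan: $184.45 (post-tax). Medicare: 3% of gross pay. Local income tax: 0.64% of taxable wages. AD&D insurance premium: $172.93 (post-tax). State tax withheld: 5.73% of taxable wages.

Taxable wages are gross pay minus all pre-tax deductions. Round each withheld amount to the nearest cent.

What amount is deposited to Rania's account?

$1,692.54

Flexible spending account contribution: $77.99
Taxable wages = $2,355.15 − $77.99 = $2,277.16
Local income tax: $2,277.16 × 0.0064 = $14.57
State tax withheld: $2,277.16 × 0.0573 = $130.48
Medicare: $2,355.15 × 0.03 = $70.65
State unemployment insurance (employee share): $2,355.15 × 0.0049 = $11.54
Vision plan: $184.45
AD&D insurance premium: $172.93
Total deductions = $77.99 + $14.57 + $130.48 + $70.65 + $11.54 + $184.45 + $172.93 = $662.61
Net pay = $2,355.15 − $662.61 = $1,692.54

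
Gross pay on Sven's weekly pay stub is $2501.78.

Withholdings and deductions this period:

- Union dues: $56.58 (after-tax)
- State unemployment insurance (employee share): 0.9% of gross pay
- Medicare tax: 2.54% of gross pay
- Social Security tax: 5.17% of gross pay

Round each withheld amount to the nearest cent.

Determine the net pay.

$2229.79

Social Security tax: $2501.78 × 0.0517 = $129.34
State unemployment insurance (employee share): $2501.78 × 0.009 = $22.52
Medicare tax: $2501.78 × 0.0254 = $63.55
Union dues: $56.58
Total deductions = $129.34 + $22.52 + $63.55 + $56.58 = $271.99
Net pay = $2501.78 − $271.99 = $2229.79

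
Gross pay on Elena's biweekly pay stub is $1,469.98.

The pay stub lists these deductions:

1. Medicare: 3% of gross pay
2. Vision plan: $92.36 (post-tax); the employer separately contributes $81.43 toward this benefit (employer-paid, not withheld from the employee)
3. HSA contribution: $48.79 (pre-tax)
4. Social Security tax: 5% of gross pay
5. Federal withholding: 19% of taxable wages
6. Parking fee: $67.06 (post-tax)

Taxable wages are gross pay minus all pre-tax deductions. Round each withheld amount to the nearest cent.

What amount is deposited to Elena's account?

HSA contribution: $48.79
Taxable wages = $1,469.98 − $48.79 = $1,421.19
Federal withholding: $1,421.19 × 0.19 = $270.03
Medicare: $1,469.98 × 0.03 = $44.10
Social Security tax: $1,469.98 × 0.05 = $73.50
Parking fee: $67.06
Vision plan: $92.36
(Employer's $81.43 toward vision plan is not withheld from the employee.)
Total deductions = $48.79 + $270.03 + $44.10 + $73.50 + $67.06 + $92.36 = $595.84
Net pay = $1,469.98 − $595.84 = $874.14

$874.14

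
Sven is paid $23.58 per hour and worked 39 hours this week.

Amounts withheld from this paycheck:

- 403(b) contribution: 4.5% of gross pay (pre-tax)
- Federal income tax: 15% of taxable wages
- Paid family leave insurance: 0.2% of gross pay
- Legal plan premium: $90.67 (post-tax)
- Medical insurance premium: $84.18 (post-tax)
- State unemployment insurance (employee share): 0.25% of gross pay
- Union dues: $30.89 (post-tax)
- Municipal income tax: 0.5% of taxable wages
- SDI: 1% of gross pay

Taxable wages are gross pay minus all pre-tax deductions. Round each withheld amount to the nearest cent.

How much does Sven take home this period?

$523.03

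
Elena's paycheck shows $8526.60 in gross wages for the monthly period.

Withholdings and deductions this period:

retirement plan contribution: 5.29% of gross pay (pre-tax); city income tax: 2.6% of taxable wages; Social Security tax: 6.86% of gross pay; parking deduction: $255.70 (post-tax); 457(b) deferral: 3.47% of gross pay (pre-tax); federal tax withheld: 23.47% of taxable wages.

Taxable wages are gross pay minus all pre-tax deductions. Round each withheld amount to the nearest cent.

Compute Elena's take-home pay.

Retirement plan contribution: $8526.60 × 0.0529 = $451.06
457(b) deferral: $8526.60 × 0.0347 = $295.87
Pre-tax total = $451.06 + $295.87 = $746.93
Taxable wages = $8526.60 − $746.93 = $7779.67
City income tax: $7779.67 × 0.026 = $202.27
Federal tax withheld: $7779.67 × 0.2347 = $1825.89
Social Security tax: $8526.60 × 0.0686 = $584.92
Parking deduction: $255.70
Total deductions = $451.06 + $295.87 + $202.27 + $1825.89 + $584.92 + $255.70 = $3615.71
Net pay = $8526.60 − $3615.71 = $4910.89

$4910.89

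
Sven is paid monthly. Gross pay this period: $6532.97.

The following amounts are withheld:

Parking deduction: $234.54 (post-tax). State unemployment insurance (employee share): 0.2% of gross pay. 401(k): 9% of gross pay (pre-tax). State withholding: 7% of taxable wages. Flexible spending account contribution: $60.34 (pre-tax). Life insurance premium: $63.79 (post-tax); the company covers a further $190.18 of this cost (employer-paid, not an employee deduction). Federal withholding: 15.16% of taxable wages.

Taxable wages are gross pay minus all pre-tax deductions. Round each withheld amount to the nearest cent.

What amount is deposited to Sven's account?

$4269.22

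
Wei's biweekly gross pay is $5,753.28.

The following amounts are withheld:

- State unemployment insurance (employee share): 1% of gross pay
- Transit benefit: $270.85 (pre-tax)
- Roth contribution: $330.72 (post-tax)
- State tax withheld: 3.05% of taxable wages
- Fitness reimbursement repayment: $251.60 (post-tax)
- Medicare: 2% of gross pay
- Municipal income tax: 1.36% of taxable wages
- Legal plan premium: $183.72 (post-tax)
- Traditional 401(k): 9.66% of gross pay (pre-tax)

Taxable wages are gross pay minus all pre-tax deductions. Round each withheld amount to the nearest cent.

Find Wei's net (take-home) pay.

Traditional 401(k): $5,753.28 × 0.0966 = $555.77
Transit benefit: $270.85
Pre-tax total = $555.77 + $270.85 = $826.62
Taxable wages = $5,753.28 − $826.62 = $4,926.66
State tax withheld: $4,926.66 × 0.0305 = $150.26
Municipal income tax: $4,926.66 × 0.0136 = $67.00
State unemployment insurance (employee share): $5,753.28 × 0.01 = $57.53
Medicare: $5,753.28 × 0.02 = $115.07
Legal plan premium: $183.72
Roth contribution: $330.72
Fitness reimbursement repayment: $251.60
Total deductions = $555.77 + $270.85 + $150.26 + $67.00 + $57.53 + $115.07 + $183.72 + $330.72 + $251.60 = $1,982.52
Net pay = $5,753.28 − $1,982.52 = $3,770.76

$3,770.76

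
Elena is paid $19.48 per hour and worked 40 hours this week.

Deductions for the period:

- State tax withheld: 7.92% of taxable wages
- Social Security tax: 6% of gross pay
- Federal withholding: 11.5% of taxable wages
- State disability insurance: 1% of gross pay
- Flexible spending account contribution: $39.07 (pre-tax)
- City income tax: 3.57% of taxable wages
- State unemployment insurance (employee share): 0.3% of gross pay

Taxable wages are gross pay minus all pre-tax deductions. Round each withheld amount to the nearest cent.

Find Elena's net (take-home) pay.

$513.10

Gross pay: 40 × $19.48 = $779.20
Flexible spending account contribution: $39.07
Taxable wages = $779.20 − $39.07 = $740.13
State tax withheld: $740.13 × 0.0792 = $58.62
Federal withholding: $740.13 × 0.115 = $85.11
City income tax: $740.13 × 0.0357 = $26.42
Social Security tax: $779.20 × 0.06 = $46.75
State disability insurance: $779.20 × 0.01 = $7.79
State unemployment insurance (employee share): $779.20 × 0.003 = $2.34
Total deductions = $39.07 + $58.62 + $85.11 + $26.42 + $46.75 + $7.79 + $2.34 = $266.10
Net pay = $779.20 − $266.10 = $513.10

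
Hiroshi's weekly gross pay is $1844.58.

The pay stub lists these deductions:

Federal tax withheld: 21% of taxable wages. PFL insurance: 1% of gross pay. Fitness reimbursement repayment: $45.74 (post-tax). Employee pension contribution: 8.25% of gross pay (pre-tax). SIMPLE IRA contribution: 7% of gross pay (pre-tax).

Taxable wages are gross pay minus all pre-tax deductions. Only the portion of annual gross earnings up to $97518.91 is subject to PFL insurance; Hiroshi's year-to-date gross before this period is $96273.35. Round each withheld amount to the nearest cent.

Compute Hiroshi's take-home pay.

$1176.79

Employee pension contribution: $1844.58 × 0.0825 = $152.18
SIMPLE IRA contribution: $1844.58 × 0.07 = $129.12
Pre-tax total = $152.18 + $129.12 = $281.30
Taxable wages = $1844.58 − $281.30 = $1563.28
Federal tax withheld: $1563.28 × 0.21 = $328.29
PFL insurance: only $97518.91 − $96273.35 = $1245.56 of this check is subject → $1245.56 × 0.01 = $12.46
Fitness reimbursement repayment: $45.74
Total deductions = $152.18 + $129.12 + $328.29 + $12.46 + $45.74 = $667.79
Net pay = $1844.58 − $667.79 = $1176.79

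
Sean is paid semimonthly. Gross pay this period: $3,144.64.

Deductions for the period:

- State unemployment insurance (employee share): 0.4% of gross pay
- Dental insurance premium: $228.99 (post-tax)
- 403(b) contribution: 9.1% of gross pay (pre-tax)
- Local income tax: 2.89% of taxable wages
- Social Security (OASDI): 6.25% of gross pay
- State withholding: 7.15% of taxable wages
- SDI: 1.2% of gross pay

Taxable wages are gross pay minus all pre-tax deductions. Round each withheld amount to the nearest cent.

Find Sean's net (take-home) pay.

$2,095.64

403(b) contribution: $3,144.64 × 0.091 = $286.16
Taxable wages = $3,144.64 − $286.16 = $2,858.48
Local income tax: $2,858.48 × 0.0289 = $82.61
State withholding: $2,858.48 × 0.0715 = $204.38
SDI: $3,144.64 × 0.012 = $37.74
State unemployment insurance (employee share): $3,144.64 × 0.004 = $12.58
Social Security (OASDI): $3,144.64 × 0.0625 = $196.54
Dental insurance premium: $228.99
Total deductions = $286.16 + $82.61 + $204.38 + $37.74 + $12.58 + $196.54 + $228.99 = $1,049.00
Net pay = $3,144.64 − $1,049.00 = $2,095.64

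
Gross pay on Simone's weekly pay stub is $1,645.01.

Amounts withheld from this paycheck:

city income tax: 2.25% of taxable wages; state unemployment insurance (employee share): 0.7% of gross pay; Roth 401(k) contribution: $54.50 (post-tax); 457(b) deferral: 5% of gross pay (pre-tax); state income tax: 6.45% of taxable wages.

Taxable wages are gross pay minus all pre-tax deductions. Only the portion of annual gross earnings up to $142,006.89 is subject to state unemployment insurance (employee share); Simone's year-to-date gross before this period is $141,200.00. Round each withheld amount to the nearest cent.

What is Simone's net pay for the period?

457(b) deferral: $1,645.01 × 0.05 = $82.25
Taxable wages = $1,645.01 − $82.25 = $1,562.76
State income tax: $1,562.76 × 0.0645 = $100.80
City income tax: $1,562.76 × 0.0225 = $35.16
State unemployment insurance (employee share): only $142,006.89 − $141,200.00 = $806.89 of this check is subject → $806.89 × 0.007 = $5.65
Roth 401(k) contribution: $54.50
Total deductions = $82.25 + $100.80 + $35.16 + $5.65 + $54.50 = $278.36
Net pay = $1,645.01 − $278.36 = $1,366.65

$1,366.65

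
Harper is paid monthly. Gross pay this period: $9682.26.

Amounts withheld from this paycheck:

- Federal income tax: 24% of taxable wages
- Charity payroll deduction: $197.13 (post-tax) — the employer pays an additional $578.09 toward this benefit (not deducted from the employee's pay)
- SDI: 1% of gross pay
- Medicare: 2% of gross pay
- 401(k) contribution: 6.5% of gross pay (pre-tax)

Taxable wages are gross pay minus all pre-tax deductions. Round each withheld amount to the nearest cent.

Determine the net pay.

401(k) contribution: $9682.26 × 0.065 = $629.35
Taxable wages = $9682.26 − $629.35 = $9052.91
Federal income tax: $9052.91 × 0.24 = $2172.70
Medicare: $9682.26 × 0.02 = $193.65
SDI: $9682.26 × 0.01 = $96.82
Charity payroll deduction: $197.13
(Employer's $578.09 toward charity payroll deduction is not withheld from the employee.)
Total deductions = $629.35 + $2172.70 + $193.65 + $96.82 + $197.13 = $3289.65
Net pay = $9682.26 − $3289.65 = $6392.61

$6392.61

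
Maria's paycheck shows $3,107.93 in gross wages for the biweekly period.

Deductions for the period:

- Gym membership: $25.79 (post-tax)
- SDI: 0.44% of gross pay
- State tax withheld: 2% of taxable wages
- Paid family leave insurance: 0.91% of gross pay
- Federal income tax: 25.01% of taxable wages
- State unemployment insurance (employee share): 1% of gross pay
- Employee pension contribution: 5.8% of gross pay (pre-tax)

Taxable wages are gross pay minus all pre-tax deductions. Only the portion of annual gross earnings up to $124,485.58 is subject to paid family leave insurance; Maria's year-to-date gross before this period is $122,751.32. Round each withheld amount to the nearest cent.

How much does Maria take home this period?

$2,050.59

Employee pension contribution: $3,107.93 × 0.058 = $180.26
Taxable wages = $3,107.93 − $180.26 = $2,927.67
Federal income tax: $2,927.67 × 0.2501 = $732.21
State tax withheld: $2,927.67 × 0.02 = $58.55
State unemployment insurance (employee share): $3,107.93 × 0.01 = $31.08
SDI: $3,107.93 × 0.0044 = $13.67
Paid family leave insurance: only $124,485.58 − $122,751.32 = $1,734.26 of this check is subject → $1,734.26 × 0.0091 = $15.78
Gym membership: $25.79
Total deductions = $180.26 + $732.21 + $58.55 + $31.08 + $13.67 + $15.78 + $25.79 = $1,057.34
Net pay = $3,107.93 − $1,057.34 = $2,050.59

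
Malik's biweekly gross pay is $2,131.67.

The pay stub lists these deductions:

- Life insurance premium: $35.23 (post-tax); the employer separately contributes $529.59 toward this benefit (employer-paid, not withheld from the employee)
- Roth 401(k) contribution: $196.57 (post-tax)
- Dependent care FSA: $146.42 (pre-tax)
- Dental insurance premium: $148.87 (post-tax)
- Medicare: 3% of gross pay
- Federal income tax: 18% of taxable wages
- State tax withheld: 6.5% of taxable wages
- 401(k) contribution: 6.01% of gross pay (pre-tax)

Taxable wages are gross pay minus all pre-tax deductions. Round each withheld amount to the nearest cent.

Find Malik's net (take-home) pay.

401(k) contribution: $2,131.67 × 0.0601 = $128.11
Dependent care FSA: $146.42
Pre-tax total = $128.11 + $146.42 = $274.53
Taxable wages = $2,131.67 − $274.53 = $1,857.14
State tax withheld: $1,857.14 × 0.065 = $120.71
Federal income tax: $1,857.14 × 0.18 = $334.29
Medicare: $2,131.67 × 0.03 = $63.95
Roth 401(k) contribution: $196.57
Dental insurance premium: $148.87
Life insurance premium: $35.23
(Employer's $529.59 toward life insurance premium is not withheld from the employee.)
Total deductions = $128.11 + $146.42 + $120.71 + $334.29 + $63.95 + $196.57 + $148.87 + $35.23 = $1,174.15
Net pay = $2,131.67 − $1,174.15 = $957.52

$957.52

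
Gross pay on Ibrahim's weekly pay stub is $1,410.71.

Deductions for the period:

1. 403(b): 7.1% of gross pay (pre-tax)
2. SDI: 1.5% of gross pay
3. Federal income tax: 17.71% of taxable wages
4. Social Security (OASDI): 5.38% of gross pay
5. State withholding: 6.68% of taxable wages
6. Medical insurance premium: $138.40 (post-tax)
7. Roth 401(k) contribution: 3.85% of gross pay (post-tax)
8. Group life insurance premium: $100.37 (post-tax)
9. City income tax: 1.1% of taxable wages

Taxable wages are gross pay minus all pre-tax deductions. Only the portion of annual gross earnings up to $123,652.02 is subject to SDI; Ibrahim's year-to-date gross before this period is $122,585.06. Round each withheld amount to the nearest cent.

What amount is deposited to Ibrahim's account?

$591.51

403(b): $1,410.71 × 0.071 = $100.16
Taxable wages = $1,410.71 − $100.16 = $1,310.55
Federal income tax: $1,310.55 × 0.1771 = $232.10
City income tax: $1,310.55 × 0.011 = $14.42
State withholding: $1,310.55 × 0.0668 = $87.54
SDI: only $123,652.02 − $122,585.06 = $1,066.96 of this check is subject → $1,066.96 × 0.015 = $16.00
Social Security (OASDI): $1,410.71 × 0.0538 = $75.90
Roth 401(k) contribution: $1,410.71 × 0.0385 = $54.31
Medical insurance premium: $138.40
Group life insurance premium: $100.37
Total deductions = $100.16 + $232.10 + $14.42 + $87.54 + $16.00 + $75.90 + $54.31 + $138.40 + $100.37 = $819.20
Net pay = $1,410.71 − $819.20 = $591.51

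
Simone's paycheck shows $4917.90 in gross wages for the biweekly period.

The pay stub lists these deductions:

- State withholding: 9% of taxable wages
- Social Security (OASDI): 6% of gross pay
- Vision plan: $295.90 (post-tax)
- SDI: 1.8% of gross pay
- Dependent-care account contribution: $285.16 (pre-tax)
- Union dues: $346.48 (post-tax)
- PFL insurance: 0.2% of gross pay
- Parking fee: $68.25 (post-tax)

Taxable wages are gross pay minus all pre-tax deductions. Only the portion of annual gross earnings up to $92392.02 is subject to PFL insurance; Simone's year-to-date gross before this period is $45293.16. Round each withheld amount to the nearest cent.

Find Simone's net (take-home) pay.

Dependent-care account contribution: $285.16
Taxable wages = $4917.90 − $285.16 = $4632.74
State withholding: $4632.74 × 0.09 = $416.95
PFL insurance: cap not yet reached, full $4917.90 is subject → $4917.90 × 0.002 = $9.84
Social Security (OASDI): $4917.90 × 0.06 = $295.07
SDI: $4917.90 × 0.018 = $88.52
Vision plan: $295.90
Union dues: $346.48
Parking fee: $68.25
Total deductions = $285.16 + $416.95 + $9.84 + $295.07 + $88.52 + $295.90 + $346.48 + $68.25 = $1806.17
Net pay = $4917.90 − $1806.17 = $3111.73

$3111.73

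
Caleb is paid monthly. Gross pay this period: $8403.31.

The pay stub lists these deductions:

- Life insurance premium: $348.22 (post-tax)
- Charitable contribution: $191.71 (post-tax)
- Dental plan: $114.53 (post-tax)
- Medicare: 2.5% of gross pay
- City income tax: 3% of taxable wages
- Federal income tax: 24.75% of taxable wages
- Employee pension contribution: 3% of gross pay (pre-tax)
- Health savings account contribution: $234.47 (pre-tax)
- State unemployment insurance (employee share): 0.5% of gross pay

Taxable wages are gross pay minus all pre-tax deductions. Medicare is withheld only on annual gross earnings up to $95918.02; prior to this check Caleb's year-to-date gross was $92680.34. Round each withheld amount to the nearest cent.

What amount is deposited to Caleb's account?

Employee pension contribution: $8403.31 × 0.03 = $252.10
Health savings account contribution: $234.47
Pre-tax total = $252.10 + $234.47 = $486.57
Taxable wages = $8403.31 − $486.57 = $7916.74
Federal income tax: $7916.74 × 0.2475 = $1959.39
City income tax: $7916.74 × 0.03 = $237.50
State unemployment insurance (employee share): $8403.31 × 0.005 = $42.02
Medicare: only $95918.02 − $92680.34 = $3237.68 of this check is subject → $3237.68 × 0.025 = $80.94
Dental plan: $114.53
Charitable contribution: $191.71
Life insurance premium: $348.22
Total deductions = $252.10 + $234.47 + $1959.39 + $237.50 + $42.02 + $80.94 + $114.53 + $191.71 + $348.22 = $3460.88
Net pay = $8403.31 − $3460.88 = $4942.43

$4942.43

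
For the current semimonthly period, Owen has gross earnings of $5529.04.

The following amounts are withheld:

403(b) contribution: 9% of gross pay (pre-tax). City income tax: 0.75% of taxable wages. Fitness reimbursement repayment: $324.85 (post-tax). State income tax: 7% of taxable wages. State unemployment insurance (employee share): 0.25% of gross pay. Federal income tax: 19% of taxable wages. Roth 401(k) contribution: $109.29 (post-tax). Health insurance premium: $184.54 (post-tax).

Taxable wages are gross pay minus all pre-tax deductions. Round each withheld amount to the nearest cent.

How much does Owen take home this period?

403(b) contribution: $5529.04 × 0.09 = $497.61
Taxable wages = $5529.04 − $497.61 = $5031.43
State income tax: $5031.43 × 0.07 = $352.20
City income tax: $5031.43 × 0.0075 = $37.74
Federal income tax: $5031.43 × 0.19 = $955.97
State unemployment insurance (employee share): $5529.04 × 0.0025 = $13.82
Roth 401(k) contribution: $109.29
Health insurance premium: $184.54
Fitness reimbursement repayment: $324.85
Total deductions = $497.61 + $352.20 + $37.74 + $955.97 + $13.82 + $109.29 + $184.54 + $324.85 = $2476.02
Net pay = $5529.04 − $2476.02 = $3053.02

$3053.02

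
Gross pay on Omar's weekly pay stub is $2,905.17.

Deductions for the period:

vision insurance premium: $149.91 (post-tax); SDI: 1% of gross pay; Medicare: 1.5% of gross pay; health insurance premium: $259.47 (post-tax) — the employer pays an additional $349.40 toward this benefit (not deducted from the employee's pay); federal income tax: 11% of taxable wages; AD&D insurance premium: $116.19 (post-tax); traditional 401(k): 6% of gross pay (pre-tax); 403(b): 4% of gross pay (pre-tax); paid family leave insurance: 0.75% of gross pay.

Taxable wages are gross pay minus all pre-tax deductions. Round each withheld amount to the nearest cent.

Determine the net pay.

$1,707.05

Traditional 401(k): $2,905.17 × 0.06 = $174.31
403(b): $2,905.17 × 0.04 = $116.21
Pre-tax total = $174.31 + $116.21 = $290.52
Taxable wages = $2,905.17 − $290.52 = $2,614.65
Federal income tax: $2,614.65 × 0.11 = $287.61
Medicare: $2,905.17 × 0.015 = $43.58
Paid family leave insurance: $2,905.17 × 0.0075 = $21.79
SDI: $2,905.17 × 0.01 = $29.05
Health insurance premium: $259.47
Vision insurance premium: $149.91
AD&D insurance premium: $116.19
(Employer's $349.40 toward health insurance premium is not withheld from the employee.)
Total deductions = $174.31 + $116.21 + $287.61 + $43.58 + $21.79 + $29.05 + $259.47 + $149.91 + $116.19 = $1,198.12
Net pay = $2,905.17 − $1,198.12 = $1,707.05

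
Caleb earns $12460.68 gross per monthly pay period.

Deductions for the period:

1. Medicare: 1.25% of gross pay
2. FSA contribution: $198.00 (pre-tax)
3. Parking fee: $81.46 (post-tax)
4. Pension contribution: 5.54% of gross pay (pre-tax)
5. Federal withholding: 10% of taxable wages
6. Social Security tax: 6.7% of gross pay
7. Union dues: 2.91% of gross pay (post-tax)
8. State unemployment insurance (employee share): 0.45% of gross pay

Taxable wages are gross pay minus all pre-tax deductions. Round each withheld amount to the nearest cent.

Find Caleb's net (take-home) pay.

$8924.35

FSA contribution: $198.00
Pension contribution: $12460.68 × 0.0554 = $690.32
Pre-tax total = $198.00 + $690.32 = $888.32
Taxable wages = $12460.68 − $888.32 = $11572.36
Federal withholding: $11572.36 × 0.1 = $1157.24
Social Security tax: $12460.68 × 0.067 = $834.87
State unemployment insurance (employee share): $12460.68 × 0.0045 = $56.07
Medicare: $12460.68 × 0.0125 = $155.76
Parking fee: $81.46
Union dues: $12460.68 × 0.0291 = $362.61
Total deductions = $198.00 + $690.32 + $1157.24 + $834.87 + $56.07 + $155.76 + $81.46 + $362.61 = $3536.33
Net pay = $12460.68 − $3536.33 = $8924.35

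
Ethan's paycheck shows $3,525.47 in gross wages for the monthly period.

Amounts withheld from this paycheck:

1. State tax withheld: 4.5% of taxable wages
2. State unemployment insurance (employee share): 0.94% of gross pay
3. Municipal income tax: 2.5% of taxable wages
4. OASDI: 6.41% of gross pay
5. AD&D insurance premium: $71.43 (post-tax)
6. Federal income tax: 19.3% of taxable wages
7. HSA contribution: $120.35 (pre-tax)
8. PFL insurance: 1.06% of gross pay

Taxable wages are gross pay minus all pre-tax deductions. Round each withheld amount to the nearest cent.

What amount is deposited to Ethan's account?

HSA contribution: $120.35
Taxable wages = $3,525.47 − $120.35 = $3,405.12
State tax withheld: $3,405.12 × 0.045 = $153.23
Federal income tax: $3,405.12 × 0.193 = $657.19
Municipal income tax: $3,405.12 × 0.025 = $85.13
State unemployment insurance (employee share): $3,525.47 × 0.0094 = $33.14
OASDI: $3,525.47 × 0.0641 = $225.98
PFL insurance: $3,525.47 × 0.0106 = $37.37
AD&D insurance premium: $71.43
Total deductions = $120.35 + $153.23 + $657.19 + $85.13 + $33.14 + $225.98 + $37.37 + $71.43 = $1,383.82
Net pay = $3,525.47 − $1,383.82 = $2,141.65

$2,141.65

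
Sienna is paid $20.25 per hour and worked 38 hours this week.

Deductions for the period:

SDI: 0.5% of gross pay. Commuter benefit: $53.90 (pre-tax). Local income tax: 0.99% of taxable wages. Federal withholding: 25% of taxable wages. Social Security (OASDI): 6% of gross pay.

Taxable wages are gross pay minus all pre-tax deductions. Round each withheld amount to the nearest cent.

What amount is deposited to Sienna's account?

Gross pay: 38 × $20.25 = $769.50
Commuter benefit: $53.90
Taxable wages = $769.50 − $53.90 = $715.60
Local income tax: $715.60 × 0.0099 = $7.08
Federal withholding: $715.60 × 0.25 = $178.90
Social Security (OASDI): $769.50 × 0.06 = $46.17
SDI: $769.50 × 0.005 = $3.85
Total deductions = $53.90 + $7.08 + $178.90 + $46.17 + $3.85 = $289.90
Net pay = $769.50 − $289.90 = $479.60

$479.60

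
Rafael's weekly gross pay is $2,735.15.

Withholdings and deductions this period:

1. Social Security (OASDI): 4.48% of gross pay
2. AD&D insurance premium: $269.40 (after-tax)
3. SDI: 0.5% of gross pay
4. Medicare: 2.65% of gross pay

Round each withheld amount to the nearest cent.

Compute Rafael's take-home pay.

$2,257.06

Social Security (OASDI): $2,735.15 × 0.0448 = $122.53
SDI: $2,735.15 × 0.005 = $13.68
Medicare: $2,735.15 × 0.0265 = $72.48
AD&D insurance premium: $269.40
Total deductions = $122.53 + $13.68 + $72.48 + $269.40 = $478.09
Net pay = $2,735.15 − $478.09 = $2,257.06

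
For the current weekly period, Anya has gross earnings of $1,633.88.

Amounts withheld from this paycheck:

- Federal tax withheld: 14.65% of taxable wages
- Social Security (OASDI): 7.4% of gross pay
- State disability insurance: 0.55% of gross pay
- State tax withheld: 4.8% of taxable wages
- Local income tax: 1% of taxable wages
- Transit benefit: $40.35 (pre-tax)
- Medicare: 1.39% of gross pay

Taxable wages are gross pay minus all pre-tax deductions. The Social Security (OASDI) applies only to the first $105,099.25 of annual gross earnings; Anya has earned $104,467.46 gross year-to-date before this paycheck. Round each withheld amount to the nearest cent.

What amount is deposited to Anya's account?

$1,189.20

Transit benefit: $40.35
Taxable wages = $1,633.88 − $40.35 = $1,593.53
Federal tax withheld: $1,593.53 × 0.1465 = $233.45
State tax withheld: $1,593.53 × 0.048 = $76.49
Local income tax: $1,593.53 × 0.01 = $15.94
State disability insurance: $1,633.88 × 0.0055 = $8.99
Social Security (OASDI): only $105,099.25 − $104,467.46 = $631.79 of this check is subject → $631.79 × 0.074 = $46.75
Medicare: $1,633.88 × 0.0139 = $22.71
Total deductions = $40.35 + $233.45 + $76.49 + $15.94 + $8.99 + $46.75 + $22.71 = $444.68
Net pay = $1,633.88 − $444.68 = $1,189.20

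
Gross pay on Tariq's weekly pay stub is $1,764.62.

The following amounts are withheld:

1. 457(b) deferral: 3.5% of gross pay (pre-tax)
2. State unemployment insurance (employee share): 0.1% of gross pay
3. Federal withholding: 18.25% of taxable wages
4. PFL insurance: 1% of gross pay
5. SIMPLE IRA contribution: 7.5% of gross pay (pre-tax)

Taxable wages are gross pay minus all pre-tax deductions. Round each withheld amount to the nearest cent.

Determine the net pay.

$1,264.48

457(b) deferral: $1,764.62 × 0.035 = $61.76
SIMPLE IRA contribution: $1,764.62 × 0.075 = $132.35
Pre-tax total = $61.76 + $132.35 = $194.11
Taxable wages = $1,764.62 − $194.11 = $1,570.51
Federal withholding: $1,570.51 × 0.1825 = $286.62
State unemployment insurance (employee share): $1,764.62 × 0.001 = $1.76
PFL insurance: $1,764.62 × 0.01 = $17.65
Total deductions = $61.76 + $132.35 + $286.62 + $1.76 + $17.65 = $500.14
Net pay = $1,764.62 − $500.14 = $1,264.48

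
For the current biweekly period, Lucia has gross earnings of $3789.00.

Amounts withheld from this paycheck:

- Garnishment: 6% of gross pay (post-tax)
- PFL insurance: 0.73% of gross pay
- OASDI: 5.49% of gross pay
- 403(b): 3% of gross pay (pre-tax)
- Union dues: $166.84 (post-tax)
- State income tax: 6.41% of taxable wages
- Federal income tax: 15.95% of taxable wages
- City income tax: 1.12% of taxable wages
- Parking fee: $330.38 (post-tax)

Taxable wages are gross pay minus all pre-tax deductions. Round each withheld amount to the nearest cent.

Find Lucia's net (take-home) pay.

403(b): $3789.00 × 0.03 = $113.67
Taxable wages = $3789.00 − $113.67 = $3675.33
State income tax: $3675.33 × 0.0641 = $235.59
City income tax: $3675.33 × 0.0112 = $41.16
Federal income tax: $3675.33 × 0.1595 = $586.22
PFL insurance: $3789.00 × 0.0073 = $27.66
OASDI: $3789.00 × 0.0549 = $208.02
Parking fee: $330.38
Garnishment: $3789.00 × 0.06 = $227.34
Union dues: $166.84
Total deductions = $113.67 + $235.59 + $41.16 + $586.22 + $27.66 + $208.02 + $330.38 + $227.34 + $166.84 = $1936.88
Net pay = $3789.00 − $1936.88 = $1852.12

$1852.12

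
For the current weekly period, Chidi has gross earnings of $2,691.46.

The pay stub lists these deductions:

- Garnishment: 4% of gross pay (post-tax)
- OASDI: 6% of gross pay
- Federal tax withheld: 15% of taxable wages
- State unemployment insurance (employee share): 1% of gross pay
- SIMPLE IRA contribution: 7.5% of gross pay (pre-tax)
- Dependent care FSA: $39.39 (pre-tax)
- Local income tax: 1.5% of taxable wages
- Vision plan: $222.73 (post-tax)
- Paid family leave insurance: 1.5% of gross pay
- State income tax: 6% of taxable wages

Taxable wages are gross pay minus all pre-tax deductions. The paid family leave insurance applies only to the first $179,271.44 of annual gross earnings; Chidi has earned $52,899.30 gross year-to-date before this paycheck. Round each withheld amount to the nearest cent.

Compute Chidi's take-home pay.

SIMPLE IRA contribution: $2,691.46 × 0.075 = $201.86
Dependent care FSA: $39.39
Pre-tax total = $201.86 + $39.39 = $241.25
Taxable wages = $2,691.46 − $241.25 = $2,450.21
State income tax: $2,450.21 × 0.06 = $147.01
Local income tax: $2,450.21 × 0.015 = $36.75
Federal tax withheld: $2,450.21 × 0.15 = $367.53
Paid family leave insurance: cap not yet reached, full $2,691.46 is subject → $2,691.46 × 0.015 = $40.37
State unemployment insurance (employee share): $2,691.46 × 0.01 = $26.91
OASDI: $2,691.46 × 0.06 = $161.49
Garnishment: $2,691.46 × 0.04 = $107.66
Vision plan: $222.73
Total deductions = $201.86 + $39.39 + $147.01 + $36.75 + $367.53 + $40.37 + $26.91 + $161.49 + $107.66 + $222.73 = $1,351.70
Net pay = $2,691.46 − $1,351.70 = $1,339.76

$1,339.76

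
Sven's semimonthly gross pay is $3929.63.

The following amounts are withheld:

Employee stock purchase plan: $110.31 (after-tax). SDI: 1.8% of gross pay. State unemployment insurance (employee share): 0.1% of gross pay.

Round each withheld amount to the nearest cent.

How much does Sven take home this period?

State unemployment insurance (employee share): $3929.63 × 0.001 = $3.93
SDI: $3929.63 × 0.018 = $70.73
Employee stock purchase plan: $110.31
Total deductions = $3.93 + $70.73 + $110.31 = $184.97
Net pay = $3929.63 − $184.97 = $3744.66

$3744.66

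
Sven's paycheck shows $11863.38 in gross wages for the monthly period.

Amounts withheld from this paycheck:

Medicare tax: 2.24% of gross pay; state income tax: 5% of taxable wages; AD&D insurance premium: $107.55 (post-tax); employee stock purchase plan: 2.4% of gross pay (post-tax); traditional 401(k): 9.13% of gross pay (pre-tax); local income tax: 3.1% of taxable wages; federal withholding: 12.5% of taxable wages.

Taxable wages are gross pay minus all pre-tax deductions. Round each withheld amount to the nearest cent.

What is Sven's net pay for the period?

Traditional 401(k): $11863.38 × 0.0913 = $1083.13
Taxable wages = $11863.38 − $1083.13 = $10780.25
State income tax: $10780.25 × 0.05 = $539.01
Local income tax: $10780.25 × 0.031 = $334.19
Federal withholding: $10780.25 × 0.125 = $1347.53
Medicare tax: $11863.38 × 0.0224 = $265.74
AD&D insurance premium: $107.55
Employee stock purchase plan: $11863.38 × 0.024 = $284.72
Total deductions = $1083.13 + $539.01 + $334.19 + $1347.53 + $265.74 + $107.55 + $284.72 = $3961.87
Net pay = $11863.38 − $3961.87 = $7901.51

$7901.51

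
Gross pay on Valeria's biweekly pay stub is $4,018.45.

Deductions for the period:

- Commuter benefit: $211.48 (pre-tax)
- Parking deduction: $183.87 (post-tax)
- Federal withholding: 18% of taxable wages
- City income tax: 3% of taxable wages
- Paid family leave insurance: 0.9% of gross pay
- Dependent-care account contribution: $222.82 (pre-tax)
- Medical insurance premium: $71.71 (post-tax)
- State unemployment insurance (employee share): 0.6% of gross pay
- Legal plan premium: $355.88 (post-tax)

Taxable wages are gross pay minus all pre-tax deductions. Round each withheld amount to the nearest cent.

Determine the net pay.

Commuter benefit: $211.48
Dependent-care account contribution: $222.82
Pre-tax total = $211.48 + $222.82 = $434.30
Taxable wages = $4,018.45 − $434.30 = $3,584.15
City income tax: $3,584.15 × 0.03 = $107.52
Federal withholding: $3,584.15 × 0.18 = $645.15
State unemployment insurance (employee share): $4,018.45 × 0.006 = $24.11
Paid family leave insurance: $4,018.45 × 0.009 = $36.17
Parking deduction: $183.87
Medical insurance premium: $71.71
Legal plan premium: $355.88
Total deductions = $211.48 + $222.82 + $107.52 + $645.15 + $24.11 + $36.17 + $183.87 + $71.71 + $355.88 = $1,858.71
Net pay = $4,018.45 − $1,858.71 = $2,159.74

$2,159.74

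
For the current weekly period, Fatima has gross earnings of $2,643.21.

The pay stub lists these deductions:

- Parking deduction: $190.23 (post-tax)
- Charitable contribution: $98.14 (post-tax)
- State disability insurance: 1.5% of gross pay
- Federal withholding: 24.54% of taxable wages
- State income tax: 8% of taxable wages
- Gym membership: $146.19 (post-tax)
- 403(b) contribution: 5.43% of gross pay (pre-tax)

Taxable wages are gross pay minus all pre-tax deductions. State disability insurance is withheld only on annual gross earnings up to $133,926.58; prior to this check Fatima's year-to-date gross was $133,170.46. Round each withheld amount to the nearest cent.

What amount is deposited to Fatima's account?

403(b) contribution: $2,643.21 × 0.0543 = $143.53
Taxable wages = $2,643.21 − $143.53 = $2,499.68
Federal withholding: $2,499.68 × 0.2454 = $613.42
State income tax: $2,499.68 × 0.08 = $199.97
State disability insurance: only $133,926.58 − $133,170.46 = $756.12 of this check is subject → $756.12 × 0.015 = $11.34
Parking deduction: $190.23
Gym membership: $146.19
Charitable contribution: $98.14
Total deductions = $143.53 + $613.42 + $199.97 + $11.34 + $190.23 + $146.19 + $98.14 = $1,402.82
Net pay = $2,643.21 − $1,402.82 = $1,240.39

$1,240.39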